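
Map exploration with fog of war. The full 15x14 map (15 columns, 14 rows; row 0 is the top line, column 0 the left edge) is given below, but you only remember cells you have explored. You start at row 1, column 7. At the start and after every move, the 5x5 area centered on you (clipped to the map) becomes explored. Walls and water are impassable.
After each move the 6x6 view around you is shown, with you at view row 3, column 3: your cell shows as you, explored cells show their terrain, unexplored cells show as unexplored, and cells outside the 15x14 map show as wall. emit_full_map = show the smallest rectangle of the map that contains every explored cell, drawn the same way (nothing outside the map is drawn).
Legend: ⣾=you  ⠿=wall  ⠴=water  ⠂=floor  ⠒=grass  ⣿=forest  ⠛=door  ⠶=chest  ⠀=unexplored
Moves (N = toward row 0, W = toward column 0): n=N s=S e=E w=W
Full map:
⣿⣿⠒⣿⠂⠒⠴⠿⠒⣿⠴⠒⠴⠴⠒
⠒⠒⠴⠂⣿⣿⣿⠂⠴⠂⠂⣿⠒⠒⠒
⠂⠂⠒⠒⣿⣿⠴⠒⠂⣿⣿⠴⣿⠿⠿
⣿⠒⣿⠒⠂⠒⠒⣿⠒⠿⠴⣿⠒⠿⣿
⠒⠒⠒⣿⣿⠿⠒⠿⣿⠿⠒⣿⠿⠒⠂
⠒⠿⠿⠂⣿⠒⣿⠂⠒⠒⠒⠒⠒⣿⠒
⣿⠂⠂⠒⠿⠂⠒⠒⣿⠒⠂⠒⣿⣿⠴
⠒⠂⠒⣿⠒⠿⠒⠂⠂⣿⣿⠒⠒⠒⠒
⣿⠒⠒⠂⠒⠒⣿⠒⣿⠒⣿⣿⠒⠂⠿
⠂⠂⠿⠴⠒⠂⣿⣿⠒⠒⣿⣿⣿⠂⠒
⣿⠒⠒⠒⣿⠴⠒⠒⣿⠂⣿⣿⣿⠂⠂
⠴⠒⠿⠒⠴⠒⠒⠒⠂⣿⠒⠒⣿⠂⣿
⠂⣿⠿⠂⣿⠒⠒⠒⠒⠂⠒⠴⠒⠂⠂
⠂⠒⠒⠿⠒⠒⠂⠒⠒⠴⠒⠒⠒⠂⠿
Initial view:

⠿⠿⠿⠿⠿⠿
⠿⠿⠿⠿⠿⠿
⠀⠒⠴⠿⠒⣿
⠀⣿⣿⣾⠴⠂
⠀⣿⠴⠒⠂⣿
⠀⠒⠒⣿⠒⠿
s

⠿⠿⠿⠿⠿⠿
⠀⠒⠴⠿⠒⣿
⠀⣿⣿⠂⠴⠂
⠀⣿⠴⣾⠂⣿
⠀⠒⠒⣿⠒⠿
⠀⠿⠒⠿⣿⠿

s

⠀⠒⠴⠿⠒⣿
⠀⣿⣿⠂⠴⠂
⠀⣿⠴⠒⠂⣿
⠀⠒⠒⣾⠒⠿
⠀⠿⠒⠿⣿⠿
⠀⠒⣿⠂⠒⠒

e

⠒⠴⠿⠒⣿⠀
⣿⣿⠂⠴⠂⠂
⣿⠴⠒⠂⣿⣿
⠒⠒⣿⣾⠿⠴
⠿⠒⠿⣿⠿⠒
⠒⣿⠂⠒⠒⠒

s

⣿⣿⠂⠴⠂⠂
⣿⠴⠒⠂⣿⣿
⠒⠒⣿⠒⠿⠴
⠿⠒⠿⣾⠿⠒
⠒⣿⠂⠒⠒⠒
⠀⠒⠒⣿⠒⠂

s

⣿⠴⠒⠂⣿⣿
⠒⠒⣿⠒⠿⠴
⠿⠒⠿⣿⠿⠒
⠒⣿⠂⣾⠒⠒
⠀⠒⠒⣿⠒⠂
⠀⠒⠂⠂⣿⣿

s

⠒⠒⣿⠒⠿⠴
⠿⠒⠿⣿⠿⠒
⠒⣿⠂⠒⠒⠒
⠀⠒⠒⣾⠒⠂
⠀⠒⠂⠂⣿⣿
⠀⣿⠒⣿⠒⣿

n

⣿⠴⠒⠂⣿⣿
⠒⠒⣿⠒⠿⠴
⠿⠒⠿⣿⠿⠒
⠒⣿⠂⣾⠒⠒
⠀⠒⠒⣿⠒⠂
⠀⠒⠂⠂⣿⣿

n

⣿⣿⠂⠴⠂⠂
⣿⠴⠒⠂⣿⣿
⠒⠒⣿⠒⠿⠴
⠿⠒⠿⣾⠿⠒
⠒⣿⠂⠒⠒⠒
⠀⠒⠒⣿⠒⠂

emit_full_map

⠒⠴⠿⠒⣿⠀
⣿⣿⠂⠴⠂⠂
⣿⠴⠒⠂⣿⣿
⠒⠒⣿⠒⠿⠴
⠿⠒⠿⣾⠿⠒
⠒⣿⠂⠒⠒⠒
⠀⠒⠒⣿⠒⠂
⠀⠒⠂⠂⣿⣿
⠀⣿⠒⣿⠒⣿


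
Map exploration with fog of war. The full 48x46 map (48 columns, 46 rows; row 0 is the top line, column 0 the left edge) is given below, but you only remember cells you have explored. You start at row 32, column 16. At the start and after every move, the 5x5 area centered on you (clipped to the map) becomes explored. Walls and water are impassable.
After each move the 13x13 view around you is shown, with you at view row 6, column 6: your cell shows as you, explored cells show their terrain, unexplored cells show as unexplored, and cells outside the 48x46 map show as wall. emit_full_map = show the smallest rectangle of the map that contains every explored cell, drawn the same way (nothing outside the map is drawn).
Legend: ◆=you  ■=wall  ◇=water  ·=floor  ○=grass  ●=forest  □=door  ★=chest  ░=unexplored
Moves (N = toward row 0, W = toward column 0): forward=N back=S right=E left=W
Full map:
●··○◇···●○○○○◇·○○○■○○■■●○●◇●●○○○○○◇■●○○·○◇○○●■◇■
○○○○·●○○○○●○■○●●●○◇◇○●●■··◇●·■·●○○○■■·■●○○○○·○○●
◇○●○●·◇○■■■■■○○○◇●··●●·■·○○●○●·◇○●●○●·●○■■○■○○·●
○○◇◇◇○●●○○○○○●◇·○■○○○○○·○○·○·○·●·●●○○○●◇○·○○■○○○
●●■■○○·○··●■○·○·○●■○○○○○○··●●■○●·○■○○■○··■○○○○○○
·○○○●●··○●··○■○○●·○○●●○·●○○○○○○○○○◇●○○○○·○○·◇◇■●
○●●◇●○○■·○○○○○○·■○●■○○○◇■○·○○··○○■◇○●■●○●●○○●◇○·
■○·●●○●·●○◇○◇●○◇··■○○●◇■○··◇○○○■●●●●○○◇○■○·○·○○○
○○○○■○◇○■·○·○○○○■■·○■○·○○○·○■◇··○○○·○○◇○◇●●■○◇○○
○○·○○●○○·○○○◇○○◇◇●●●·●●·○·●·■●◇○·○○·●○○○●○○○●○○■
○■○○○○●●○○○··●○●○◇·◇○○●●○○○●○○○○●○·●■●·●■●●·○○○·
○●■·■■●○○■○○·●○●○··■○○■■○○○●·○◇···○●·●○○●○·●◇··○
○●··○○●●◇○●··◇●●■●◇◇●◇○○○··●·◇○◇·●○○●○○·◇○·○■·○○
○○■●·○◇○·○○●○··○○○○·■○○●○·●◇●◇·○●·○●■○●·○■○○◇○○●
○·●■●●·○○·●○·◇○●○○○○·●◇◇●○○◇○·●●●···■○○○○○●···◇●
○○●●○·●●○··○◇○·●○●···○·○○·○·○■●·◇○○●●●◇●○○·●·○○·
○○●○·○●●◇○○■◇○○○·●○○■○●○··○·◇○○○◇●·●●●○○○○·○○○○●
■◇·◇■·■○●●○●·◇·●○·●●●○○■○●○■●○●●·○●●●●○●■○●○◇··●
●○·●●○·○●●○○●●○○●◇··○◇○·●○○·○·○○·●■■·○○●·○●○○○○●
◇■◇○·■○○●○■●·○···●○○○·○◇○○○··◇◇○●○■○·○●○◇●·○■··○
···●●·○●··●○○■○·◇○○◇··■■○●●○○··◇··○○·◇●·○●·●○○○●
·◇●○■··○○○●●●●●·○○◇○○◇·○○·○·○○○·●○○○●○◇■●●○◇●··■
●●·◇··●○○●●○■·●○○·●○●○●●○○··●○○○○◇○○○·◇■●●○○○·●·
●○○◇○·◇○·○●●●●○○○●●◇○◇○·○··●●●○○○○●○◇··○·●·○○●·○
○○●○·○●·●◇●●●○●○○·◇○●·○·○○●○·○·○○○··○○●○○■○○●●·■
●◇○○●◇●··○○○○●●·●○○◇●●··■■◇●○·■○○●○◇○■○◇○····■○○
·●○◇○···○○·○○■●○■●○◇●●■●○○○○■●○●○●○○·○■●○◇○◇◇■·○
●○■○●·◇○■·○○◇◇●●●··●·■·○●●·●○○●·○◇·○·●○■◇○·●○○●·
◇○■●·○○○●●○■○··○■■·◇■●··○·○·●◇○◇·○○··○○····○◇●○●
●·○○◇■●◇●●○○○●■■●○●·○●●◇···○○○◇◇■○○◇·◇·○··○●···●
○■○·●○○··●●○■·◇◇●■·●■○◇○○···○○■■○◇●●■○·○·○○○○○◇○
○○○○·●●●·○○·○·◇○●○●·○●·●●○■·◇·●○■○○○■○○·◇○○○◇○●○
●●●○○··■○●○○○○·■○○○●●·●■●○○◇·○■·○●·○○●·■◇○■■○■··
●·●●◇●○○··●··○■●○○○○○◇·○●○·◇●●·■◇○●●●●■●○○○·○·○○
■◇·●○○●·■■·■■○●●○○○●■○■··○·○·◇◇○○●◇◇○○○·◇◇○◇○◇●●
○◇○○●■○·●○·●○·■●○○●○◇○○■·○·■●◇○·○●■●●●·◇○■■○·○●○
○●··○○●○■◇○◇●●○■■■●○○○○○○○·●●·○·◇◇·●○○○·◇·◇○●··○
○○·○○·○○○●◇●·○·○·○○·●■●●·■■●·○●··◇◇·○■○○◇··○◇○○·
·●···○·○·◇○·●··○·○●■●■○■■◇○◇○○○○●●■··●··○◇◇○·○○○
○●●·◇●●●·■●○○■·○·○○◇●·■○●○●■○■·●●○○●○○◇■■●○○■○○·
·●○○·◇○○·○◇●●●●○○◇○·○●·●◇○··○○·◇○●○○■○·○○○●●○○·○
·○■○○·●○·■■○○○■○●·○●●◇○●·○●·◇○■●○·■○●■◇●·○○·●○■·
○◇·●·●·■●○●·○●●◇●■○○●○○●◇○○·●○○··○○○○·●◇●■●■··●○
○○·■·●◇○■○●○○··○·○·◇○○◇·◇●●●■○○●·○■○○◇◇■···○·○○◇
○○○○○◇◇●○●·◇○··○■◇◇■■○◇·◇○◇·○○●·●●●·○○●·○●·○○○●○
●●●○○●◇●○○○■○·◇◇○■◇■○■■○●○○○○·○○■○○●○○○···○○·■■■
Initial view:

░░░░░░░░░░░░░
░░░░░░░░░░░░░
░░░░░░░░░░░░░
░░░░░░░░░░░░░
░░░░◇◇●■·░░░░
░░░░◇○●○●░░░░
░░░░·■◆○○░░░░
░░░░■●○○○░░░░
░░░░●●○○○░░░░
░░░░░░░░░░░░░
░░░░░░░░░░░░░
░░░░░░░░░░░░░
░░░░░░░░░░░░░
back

░░░░░░░░░░░░░
░░░░░░░░░░░░░
░░░░░░░░░░░░░
░░░░◇◇●■·░░░░
░░░░◇○●○●░░░░
░░░░·■○○○░░░░
░░░░■●◆○○░░░░
░░░░●●○○○░░░░
░░░░■●○○●░░░░
░░░░░░░░░░░░░
░░░░░░░░░░░░░
░░░░░░░░░░░░░
░░░░░░░░░░░░░

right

░░░░░░░░░░░░░
░░░░░░░░░░░░░
░░░░░░░░░░░░░
░░░◇◇●■·░░░░░
░░░◇○●○●·░░░░
░░░·■○○○●░░░░
░░░■●○◆○○░░░░
░░░●●○○○●░░░░
░░░■●○○●○░░░░
░░░░░░░░░░░░░
░░░░░░░░░░░░░
░░░░░░░░░░░░░
░░░░░░░░░░░░░

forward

░░░░░░░░░░░░░
░░░░░░░░░░░░░
░░░░░░░░░░░░░
░░░░░░░░░░░░░
░░░◇◇●■·●░░░░
░░░◇○●○●·░░░░
░░░·■○◆○●░░░░
░░░■●○○○○░░░░
░░░●●○○○●░░░░
░░░■●○○●○░░░░
░░░░░░░░░░░░░
░░░░░░░░░░░░░
░░░░░░░░░░░░░

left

░░░░░░░░░░░░░
░░░░░░░░░░░░░
░░░░░░░░░░░░░
░░░░░░░░░░░░░
░░░░◇◇●■·●░░░
░░░░◇○●○●·░░░
░░░░·■◆○○●░░░
░░░░■●○○○○░░░
░░░░●●○○○●░░░
░░░░■●○○●○░░░
░░░░░░░░░░░░░
░░░░░░░░░░░░░
░░░░░░░░░░░░░

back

░░░░░░░░░░░░░
░░░░░░░░░░░░░
░░░░░░░░░░░░░
░░░░◇◇●■·●░░░
░░░░◇○●○●·░░░
░░░░·■○○○●░░░
░░░░■●◆○○○░░░
░░░░●●○○○●░░░
░░░░■●○○●○░░░
░░░░░░░░░░░░░
░░░░░░░░░░░░░
░░░░░░░░░░░░░
░░░░░░░░░░░░░

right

░░░░░░░░░░░░░
░░░░░░░░░░░░░
░░░░░░░░░░░░░
░░░◇◇●■·●░░░░
░░░◇○●○●·░░░░
░░░·■○○○●░░░░
░░░■●○◆○○░░░░
░░░●●○○○●░░░░
░░░■●○○●○░░░░
░░░░░░░░░░░░░
░░░░░░░░░░░░░
░░░░░░░░░░░░░
░░░░░░░░░░░░░

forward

░░░░░░░░░░░░░
░░░░░░░░░░░░░
░░░░░░░░░░░░░
░░░░░░░░░░░░░
░░░◇◇●■·●░░░░
░░░◇○●○●·░░░░
░░░·■○◆○●░░░░
░░░■●○○○○░░░░
░░░●●○○○●░░░░
░░░■●○○●○░░░░
░░░░░░░░░░░░░
░░░░░░░░░░░░░
░░░░░░░░░░░░░

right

░░░░░░░░░░░░░
░░░░░░░░░░░░░
░░░░░░░░░░░░░
░░░░░░░░░░░░░
░░◇◇●■·●■░░░░
░░◇○●○●·○░░░░
░░·■○○◆●●░░░░
░░■●○○○○○░░░░
░░●●○○○●■░░░░
░░■●○○●○░░░░░
░░░░░░░░░░░░░
░░░░░░░░░░░░░
░░░░░░░░░░░░░

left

░░░░░░░░░░░░░
░░░░░░░░░░░░░
░░░░░░░░░░░░░
░░░░░░░░░░░░░
░░░◇◇●■·●■░░░
░░░◇○●○●·○░░░
░░░·■○◆○●●░░░
░░░■●○○○○○░░░
░░░●●○○○●■░░░
░░░■●○○●○░░░░
░░░░░░░░░░░░░
░░░░░░░░░░░░░
░░░░░░░░░░░░░

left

░░░░░░░░░░░░░
░░░░░░░░░░░░░
░░░░░░░░░░░░░
░░░░░░░░░░░░░
░░░░◇◇●■·●■░░
░░░░◇○●○●·○░░
░░░░·■◆○○●●░░
░░░░■●○○○○○░░
░░░░●●○○○●■░░
░░░░■●○○●○░░░
░░░░░░░░░░░░░
░░░░░░░░░░░░░
░░░░░░░░░░░░░

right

░░░░░░░░░░░░░
░░░░░░░░░░░░░
░░░░░░░░░░░░░
░░░░░░░░░░░░░
░░░◇◇●■·●■░░░
░░░◇○●○●·○░░░
░░░·■○◆○●●░░░
░░░■●○○○○○░░░
░░░●●○○○●■░░░
░░░■●○○●○░░░░
░░░░░░░░░░░░░
░░░░░░░░░░░░░
░░░░░░░░░░░░░

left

░░░░░░░░░░░░░
░░░░░░░░░░░░░
░░░░░░░░░░░░░
░░░░░░░░░░░░░
░░░░◇◇●■·●■░░
░░░░◇○●○●·○░░
░░░░·■◆○○●●░░
░░░░■●○○○○○░░
░░░░●●○○○●■░░
░░░░■●○○●○░░░
░░░░░░░░░░░░░
░░░░░░░░░░░░░
░░░░░░░░░░░░░

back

░░░░░░░░░░░░░
░░░░░░░░░░░░░
░░░░░░░░░░░░░
░░░░◇◇●■·●■░░
░░░░◇○●○●·○░░
░░░░·■○○○●●░░
░░░░■●◆○○○○░░
░░░░●●○○○●■░░
░░░░■●○○●○░░░
░░░░░░░░░░░░░
░░░░░░░░░░░░░
░░░░░░░░░░░░░
░░░░░░░░░░░░░


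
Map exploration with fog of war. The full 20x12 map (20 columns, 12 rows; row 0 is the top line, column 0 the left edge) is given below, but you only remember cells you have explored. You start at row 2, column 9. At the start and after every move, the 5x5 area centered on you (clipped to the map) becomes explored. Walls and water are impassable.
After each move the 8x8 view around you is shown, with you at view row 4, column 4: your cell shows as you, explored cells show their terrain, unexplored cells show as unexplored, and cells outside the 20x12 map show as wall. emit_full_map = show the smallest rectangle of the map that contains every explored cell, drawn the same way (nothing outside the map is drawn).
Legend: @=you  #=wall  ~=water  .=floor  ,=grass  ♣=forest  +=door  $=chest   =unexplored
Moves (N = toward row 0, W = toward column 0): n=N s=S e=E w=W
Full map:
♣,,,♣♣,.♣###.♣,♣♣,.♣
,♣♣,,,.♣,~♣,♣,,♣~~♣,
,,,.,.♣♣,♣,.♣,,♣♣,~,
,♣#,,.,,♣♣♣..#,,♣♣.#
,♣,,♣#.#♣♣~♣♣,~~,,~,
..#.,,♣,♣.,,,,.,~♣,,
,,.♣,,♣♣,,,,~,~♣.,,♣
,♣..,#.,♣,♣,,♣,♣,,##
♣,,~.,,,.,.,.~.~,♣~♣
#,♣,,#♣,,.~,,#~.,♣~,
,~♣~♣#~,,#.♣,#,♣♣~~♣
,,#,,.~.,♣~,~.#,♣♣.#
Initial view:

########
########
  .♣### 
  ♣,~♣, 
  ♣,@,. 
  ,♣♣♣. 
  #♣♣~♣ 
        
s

########
  .♣### 
  ♣,~♣, 
  ♣,♣,. 
  ,♣@♣. 
  #♣♣~♣ 
  ,♣.,, 
        

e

########
 .♣###  
 ♣,~♣,♣ 
 ♣,♣,.♣ 
 ,♣♣@.. 
 #♣♣~♣♣ 
 ,♣.,,, 
        

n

########
########
 .♣###. 
 ♣,~♣,♣ 
 ♣,♣@.♣ 
 ,♣♣♣.. 
 #♣♣~♣♣ 
 ,♣.,,, 

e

########
########
.♣###.♣ 
♣,~♣,♣, 
♣,♣,@♣, 
,♣♣♣..# 
#♣♣~♣♣, 
,♣.,,,  

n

########
########
########
.♣###.♣ 
♣,~♣@♣, 
♣,♣,.♣, 
,♣♣♣..# 
#♣♣~♣♣, 

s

########
########
.♣###.♣ 
♣,~♣,♣, 
♣,♣,@♣, 
,♣♣♣..# 
#♣♣~♣♣, 
,♣.,,,  

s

########
.♣###.♣ 
♣,~♣,♣, 
♣,♣,.♣, 
,♣♣♣@.# 
#♣♣~♣♣, 
,♣.,,,, 
        

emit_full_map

.♣###.♣
♣,~♣,♣,
♣,♣,.♣,
,♣♣♣@.#
#♣♣~♣♣,
,♣.,,,,

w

########
 .♣###.♣
 ♣,~♣,♣,
 ♣,♣,.♣,
 ,♣♣@..#
 #♣♣~♣♣,
 ,♣.,,,,
        

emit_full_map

.♣###.♣
♣,~♣,♣,
♣,♣,.♣,
,♣♣@..#
#♣♣~♣♣,
,♣.,,,,


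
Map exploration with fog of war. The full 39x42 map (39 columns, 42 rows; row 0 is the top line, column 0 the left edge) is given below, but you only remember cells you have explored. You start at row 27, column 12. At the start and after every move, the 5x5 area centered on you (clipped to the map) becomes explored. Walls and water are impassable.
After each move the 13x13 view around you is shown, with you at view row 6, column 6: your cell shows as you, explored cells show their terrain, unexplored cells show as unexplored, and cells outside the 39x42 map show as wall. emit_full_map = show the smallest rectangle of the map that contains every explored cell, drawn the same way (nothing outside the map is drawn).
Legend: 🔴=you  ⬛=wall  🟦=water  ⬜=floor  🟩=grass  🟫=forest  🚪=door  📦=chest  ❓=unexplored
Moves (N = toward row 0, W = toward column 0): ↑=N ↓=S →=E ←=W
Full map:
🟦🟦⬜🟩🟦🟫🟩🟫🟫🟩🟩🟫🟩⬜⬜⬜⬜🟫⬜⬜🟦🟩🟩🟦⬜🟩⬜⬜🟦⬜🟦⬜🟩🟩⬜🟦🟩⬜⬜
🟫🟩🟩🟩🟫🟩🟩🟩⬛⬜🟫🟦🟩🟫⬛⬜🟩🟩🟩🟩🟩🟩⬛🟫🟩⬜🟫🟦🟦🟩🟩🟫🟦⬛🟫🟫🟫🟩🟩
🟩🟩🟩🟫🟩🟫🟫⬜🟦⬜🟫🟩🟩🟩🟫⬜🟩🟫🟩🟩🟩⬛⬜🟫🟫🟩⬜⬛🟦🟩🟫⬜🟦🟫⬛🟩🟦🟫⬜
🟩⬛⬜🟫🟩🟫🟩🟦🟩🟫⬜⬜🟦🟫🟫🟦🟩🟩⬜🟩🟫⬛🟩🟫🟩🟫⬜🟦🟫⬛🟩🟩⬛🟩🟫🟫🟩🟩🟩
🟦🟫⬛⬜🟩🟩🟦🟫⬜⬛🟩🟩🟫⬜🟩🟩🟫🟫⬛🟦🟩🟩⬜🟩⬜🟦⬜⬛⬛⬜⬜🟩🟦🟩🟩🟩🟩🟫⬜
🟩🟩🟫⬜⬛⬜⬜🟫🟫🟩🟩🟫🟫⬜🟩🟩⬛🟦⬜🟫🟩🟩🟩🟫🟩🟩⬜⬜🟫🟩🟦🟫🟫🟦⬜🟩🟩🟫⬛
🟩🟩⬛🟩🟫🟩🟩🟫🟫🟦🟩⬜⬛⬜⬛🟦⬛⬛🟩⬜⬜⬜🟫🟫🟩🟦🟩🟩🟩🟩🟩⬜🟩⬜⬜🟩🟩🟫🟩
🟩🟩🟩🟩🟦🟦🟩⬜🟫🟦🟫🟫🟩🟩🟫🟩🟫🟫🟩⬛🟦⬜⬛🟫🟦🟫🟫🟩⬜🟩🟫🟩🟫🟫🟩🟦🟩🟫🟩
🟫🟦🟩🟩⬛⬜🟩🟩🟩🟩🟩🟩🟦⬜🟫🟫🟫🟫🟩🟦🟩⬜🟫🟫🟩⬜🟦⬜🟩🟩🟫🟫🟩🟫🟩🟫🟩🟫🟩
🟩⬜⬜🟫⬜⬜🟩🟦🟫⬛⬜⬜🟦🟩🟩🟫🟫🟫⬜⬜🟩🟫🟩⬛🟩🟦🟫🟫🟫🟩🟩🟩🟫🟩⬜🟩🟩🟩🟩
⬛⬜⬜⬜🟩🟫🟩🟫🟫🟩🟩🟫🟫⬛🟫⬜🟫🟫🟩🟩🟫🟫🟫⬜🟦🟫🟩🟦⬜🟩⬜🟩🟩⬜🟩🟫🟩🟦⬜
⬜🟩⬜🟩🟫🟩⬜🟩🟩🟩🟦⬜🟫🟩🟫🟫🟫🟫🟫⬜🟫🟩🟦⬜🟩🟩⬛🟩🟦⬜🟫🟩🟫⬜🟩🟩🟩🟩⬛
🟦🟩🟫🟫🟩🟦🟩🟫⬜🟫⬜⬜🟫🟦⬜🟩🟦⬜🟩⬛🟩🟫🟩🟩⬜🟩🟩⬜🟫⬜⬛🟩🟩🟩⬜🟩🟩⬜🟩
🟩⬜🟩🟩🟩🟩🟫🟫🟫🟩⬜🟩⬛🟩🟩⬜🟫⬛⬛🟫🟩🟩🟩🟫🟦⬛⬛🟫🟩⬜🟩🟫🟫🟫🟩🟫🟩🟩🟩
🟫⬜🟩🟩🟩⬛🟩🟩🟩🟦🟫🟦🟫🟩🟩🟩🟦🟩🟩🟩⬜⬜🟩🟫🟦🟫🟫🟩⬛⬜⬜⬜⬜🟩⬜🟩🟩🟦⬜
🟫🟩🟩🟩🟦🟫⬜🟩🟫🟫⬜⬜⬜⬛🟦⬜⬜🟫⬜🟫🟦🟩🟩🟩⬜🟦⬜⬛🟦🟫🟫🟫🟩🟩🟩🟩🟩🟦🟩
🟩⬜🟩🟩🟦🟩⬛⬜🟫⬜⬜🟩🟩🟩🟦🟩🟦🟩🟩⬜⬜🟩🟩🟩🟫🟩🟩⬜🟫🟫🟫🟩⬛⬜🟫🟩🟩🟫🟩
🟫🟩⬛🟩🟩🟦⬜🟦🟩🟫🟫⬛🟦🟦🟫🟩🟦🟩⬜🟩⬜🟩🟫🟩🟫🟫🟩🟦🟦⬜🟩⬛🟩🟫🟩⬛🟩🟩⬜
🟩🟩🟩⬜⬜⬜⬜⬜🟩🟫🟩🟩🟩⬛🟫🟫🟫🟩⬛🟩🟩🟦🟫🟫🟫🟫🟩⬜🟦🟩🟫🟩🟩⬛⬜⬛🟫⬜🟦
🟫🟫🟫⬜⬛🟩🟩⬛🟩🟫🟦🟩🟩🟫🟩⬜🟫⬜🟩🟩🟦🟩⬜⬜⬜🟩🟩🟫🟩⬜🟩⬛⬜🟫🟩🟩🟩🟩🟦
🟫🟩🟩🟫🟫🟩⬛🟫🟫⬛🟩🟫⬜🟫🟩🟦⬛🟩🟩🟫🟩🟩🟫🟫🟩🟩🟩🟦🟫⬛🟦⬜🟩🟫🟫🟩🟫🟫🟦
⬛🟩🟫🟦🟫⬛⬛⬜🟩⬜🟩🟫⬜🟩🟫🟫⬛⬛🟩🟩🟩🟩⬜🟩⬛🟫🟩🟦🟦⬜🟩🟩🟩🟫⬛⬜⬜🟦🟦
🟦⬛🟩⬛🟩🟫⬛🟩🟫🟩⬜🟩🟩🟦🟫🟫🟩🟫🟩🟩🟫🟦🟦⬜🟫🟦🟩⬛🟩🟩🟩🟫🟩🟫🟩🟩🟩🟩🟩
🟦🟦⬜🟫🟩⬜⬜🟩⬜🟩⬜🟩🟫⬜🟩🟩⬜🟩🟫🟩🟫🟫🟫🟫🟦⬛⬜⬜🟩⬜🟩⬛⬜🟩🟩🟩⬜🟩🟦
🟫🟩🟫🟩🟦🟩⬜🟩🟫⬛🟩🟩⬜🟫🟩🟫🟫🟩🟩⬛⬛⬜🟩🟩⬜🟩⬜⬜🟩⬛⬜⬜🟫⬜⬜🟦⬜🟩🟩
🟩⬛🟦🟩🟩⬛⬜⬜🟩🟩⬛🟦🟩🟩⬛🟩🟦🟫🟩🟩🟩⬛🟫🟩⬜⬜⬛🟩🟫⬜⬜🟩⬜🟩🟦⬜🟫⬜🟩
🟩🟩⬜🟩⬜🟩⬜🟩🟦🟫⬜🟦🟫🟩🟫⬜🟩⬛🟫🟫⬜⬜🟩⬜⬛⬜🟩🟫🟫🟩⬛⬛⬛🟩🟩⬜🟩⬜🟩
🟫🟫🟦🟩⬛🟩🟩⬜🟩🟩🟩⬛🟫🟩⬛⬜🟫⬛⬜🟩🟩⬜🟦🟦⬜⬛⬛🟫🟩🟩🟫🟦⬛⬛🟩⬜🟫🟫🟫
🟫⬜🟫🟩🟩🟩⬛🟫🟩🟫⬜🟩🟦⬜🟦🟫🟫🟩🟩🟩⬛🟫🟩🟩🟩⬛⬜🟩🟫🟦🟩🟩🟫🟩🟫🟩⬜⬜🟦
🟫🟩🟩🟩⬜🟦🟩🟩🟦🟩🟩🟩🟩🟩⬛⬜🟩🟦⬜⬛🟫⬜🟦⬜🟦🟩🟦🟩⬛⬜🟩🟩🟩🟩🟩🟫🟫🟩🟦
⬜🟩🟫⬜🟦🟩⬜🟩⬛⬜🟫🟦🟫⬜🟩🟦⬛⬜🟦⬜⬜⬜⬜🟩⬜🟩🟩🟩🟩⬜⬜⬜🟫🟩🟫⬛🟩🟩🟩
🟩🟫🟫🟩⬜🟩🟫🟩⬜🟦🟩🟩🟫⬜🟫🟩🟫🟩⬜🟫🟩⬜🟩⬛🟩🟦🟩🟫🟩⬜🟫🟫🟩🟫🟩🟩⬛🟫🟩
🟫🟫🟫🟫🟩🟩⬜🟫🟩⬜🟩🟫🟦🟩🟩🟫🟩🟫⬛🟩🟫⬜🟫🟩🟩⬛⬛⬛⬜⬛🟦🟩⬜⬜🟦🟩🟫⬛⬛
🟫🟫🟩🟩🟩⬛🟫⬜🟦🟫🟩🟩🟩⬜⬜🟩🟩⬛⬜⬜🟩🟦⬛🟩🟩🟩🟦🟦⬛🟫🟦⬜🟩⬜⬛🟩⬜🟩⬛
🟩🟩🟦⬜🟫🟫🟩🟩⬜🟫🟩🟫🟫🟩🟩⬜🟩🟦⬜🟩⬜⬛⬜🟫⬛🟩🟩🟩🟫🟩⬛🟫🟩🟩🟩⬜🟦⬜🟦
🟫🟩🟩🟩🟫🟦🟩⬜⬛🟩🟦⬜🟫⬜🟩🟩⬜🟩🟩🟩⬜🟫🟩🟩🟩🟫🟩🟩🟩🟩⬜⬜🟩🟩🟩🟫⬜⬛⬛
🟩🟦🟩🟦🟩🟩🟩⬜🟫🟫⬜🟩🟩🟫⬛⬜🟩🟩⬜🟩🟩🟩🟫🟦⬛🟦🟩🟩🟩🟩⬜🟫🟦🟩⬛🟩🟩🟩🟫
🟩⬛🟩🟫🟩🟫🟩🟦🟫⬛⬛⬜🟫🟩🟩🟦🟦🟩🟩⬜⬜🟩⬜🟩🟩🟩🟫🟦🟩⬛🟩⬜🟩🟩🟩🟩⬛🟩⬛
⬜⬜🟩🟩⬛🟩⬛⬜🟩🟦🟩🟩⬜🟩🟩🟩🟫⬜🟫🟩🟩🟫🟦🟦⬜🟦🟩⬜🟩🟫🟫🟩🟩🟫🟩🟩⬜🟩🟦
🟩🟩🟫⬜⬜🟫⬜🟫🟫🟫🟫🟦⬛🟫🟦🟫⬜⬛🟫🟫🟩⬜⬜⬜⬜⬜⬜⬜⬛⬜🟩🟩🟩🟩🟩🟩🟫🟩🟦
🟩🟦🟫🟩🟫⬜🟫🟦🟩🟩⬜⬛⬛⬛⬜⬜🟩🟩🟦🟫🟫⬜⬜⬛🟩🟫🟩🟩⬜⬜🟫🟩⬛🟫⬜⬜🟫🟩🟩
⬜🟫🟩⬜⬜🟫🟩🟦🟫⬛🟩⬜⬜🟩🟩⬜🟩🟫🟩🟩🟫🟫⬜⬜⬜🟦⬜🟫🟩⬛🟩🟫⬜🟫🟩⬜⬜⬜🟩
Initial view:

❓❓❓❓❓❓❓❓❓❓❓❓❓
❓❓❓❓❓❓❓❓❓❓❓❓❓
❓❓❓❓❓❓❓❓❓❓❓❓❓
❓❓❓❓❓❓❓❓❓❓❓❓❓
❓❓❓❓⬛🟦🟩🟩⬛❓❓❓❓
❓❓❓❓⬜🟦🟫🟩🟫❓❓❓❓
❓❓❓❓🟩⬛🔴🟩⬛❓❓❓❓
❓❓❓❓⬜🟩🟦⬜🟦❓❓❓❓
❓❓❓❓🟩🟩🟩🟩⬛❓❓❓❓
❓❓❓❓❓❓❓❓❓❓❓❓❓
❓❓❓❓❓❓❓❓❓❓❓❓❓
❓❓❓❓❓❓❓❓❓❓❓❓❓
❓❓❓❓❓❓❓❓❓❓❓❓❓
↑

❓❓❓❓❓❓❓❓❓❓❓❓❓
❓❓❓❓❓❓❓❓❓❓❓❓❓
❓❓❓❓❓❓❓❓❓❓❓❓❓
❓❓❓❓❓❓❓❓❓❓❓❓❓
❓❓❓❓🟩🟩⬜🟫🟩❓❓❓❓
❓❓❓❓⬛🟦🟩🟩⬛❓❓❓❓
❓❓❓❓⬜🟦🔴🟩🟫❓❓❓❓
❓❓❓❓🟩⬛🟫🟩⬛❓❓❓❓
❓❓❓❓⬜🟩🟦⬜🟦❓❓❓❓
❓❓❓❓🟩🟩🟩🟩⬛❓❓❓❓
❓❓❓❓❓❓❓❓❓❓❓❓❓
❓❓❓❓❓❓❓❓❓❓❓❓❓
❓❓❓❓❓❓❓❓❓❓❓❓❓

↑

❓❓❓❓❓❓❓❓❓❓❓❓❓
❓❓❓❓❓❓❓❓❓❓❓❓❓
❓❓❓❓❓❓❓❓❓❓❓❓❓
❓❓❓❓❓❓❓❓❓❓❓❓❓
❓❓❓❓⬜🟩🟫⬜🟩❓❓❓❓
❓❓❓❓🟩🟩⬜🟫🟩❓❓❓❓
❓❓❓❓⬛🟦🔴🟩⬛❓❓❓❓
❓❓❓❓⬜🟦🟫🟩🟫❓❓❓❓
❓❓❓❓🟩⬛🟫🟩⬛❓❓❓❓
❓❓❓❓⬜🟩🟦⬜🟦❓❓❓❓
❓❓❓❓🟩🟩🟩🟩⬛❓❓❓❓
❓❓❓❓❓❓❓❓❓❓❓❓❓
❓❓❓❓❓❓❓❓❓❓❓❓❓

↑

❓❓❓❓❓❓❓❓❓❓❓❓❓
❓❓❓❓❓❓❓❓❓❓❓❓❓
❓❓❓❓❓❓❓❓❓❓❓❓❓
❓❓❓❓❓❓❓❓❓❓❓❓❓
❓❓❓❓⬜🟩🟩🟦🟫❓❓❓❓
❓❓❓❓⬜🟩🟫⬜🟩❓❓❓❓
❓❓❓❓🟩🟩🔴🟫🟩❓❓❓❓
❓❓❓❓⬛🟦🟩🟩⬛❓❓❓❓
❓❓❓❓⬜🟦🟫🟩🟫❓❓❓❓
❓❓❓❓🟩⬛🟫🟩⬛❓❓❓❓
❓❓❓❓⬜🟩🟦⬜🟦❓❓❓❓
❓❓❓❓🟩🟩🟩🟩⬛❓❓❓❓
❓❓❓❓❓❓❓❓❓❓❓❓❓

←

❓❓❓❓❓❓❓❓❓❓❓❓❓
❓❓❓❓❓❓❓❓❓❓❓❓❓
❓❓❓❓❓❓❓❓❓❓❓❓❓
❓❓❓❓❓❓❓❓❓❓❓❓❓
❓❓❓❓🟩⬜🟩🟩🟦🟫❓❓❓
❓❓❓❓🟩⬜🟩🟫⬜🟩❓❓❓
❓❓❓❓⬛🟩🔴⬜🟫🟩❓❓❓
❓❓❓❓🟩⬛🟦🟩🟩⬛❓❓❓
❓❓❓❓🟫⬜🟦🟫🟩🟫❓❓❓
❓❓❓❓❓🟩⬛🟫🟩⬛❓❓❓
❓❓❓❓❓⬜🟩🟦⬜🟦❓❓❓
❓❓❓❓❓🟩🟩🟩🟩⬛❓❓❓
❓❓❓❓❓❓❓❓❓❓❓❓❓

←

❓❓❓❓❓❓❓❓❓❓❓❓❓
❓❓❓❓❓❓❓❓❓❓❓❓❓
❓❓❓❓❓❓❓❓❓❓❓❓❓
❓❓❓❓❓❓❓❓❓❓❓❓❓
❓❓❓❓🟫🟩⬜🟩🟩🟦🟫❓❓
❓❓❓❓⬜🟩⬜🟩🟫⬜🟩❓❓
❓❓❓❓🟫⬛🔴🟩⬜🟫🟩❓❓
❓❓❓❓🟩🟩⬛🟦🟩🟩⬛❓❓
❓❓❓❓🟦🟫⬜🟦🟫🟩🟫❓❓
❓❓❓❓❓❓🟩⬛🟫🟩⬛❓❓
❓❓❓❓❓❓⬜🟩🟦⬜🟦❓❓
❓❓❓❓❓❓🟩🟩🟩🟩⬛❓❓
❓❓❓❓❓❓❓❓❓❓❓❓❓

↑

❓❓❓❓❓❓❓❓❓❓❓❓❓
❓❓❓❓❓❓❓❓❓❓❓❓❓
❓❓❓❓❓❓❓❓❓❓❓❓❓
❓❓❓❓❓❓❓❓❓❓❓❓❓
❓❓❓❓🟩⬜🟩🟫⬜❓❓❓❓
❓❓❓❓🟫🟩⬜🟩🟩🟦🟫❓❓
❓❓❓❓⬜🟩🔴🟩🟫⬜🟩❓❓
❓❓❓❓🟫⬛🟩🟩⬜🟫🟩❓❓
❓❓❓❓🟩🟩⬛🟦🟩🟩⬛❓❓
❓❓❓❓🟦🟫⬜🟦🟫🟩🟫❓❓
❓❓❓❓❓❓🟩⬛🟫🟩⬛❓❓
❓❓❓❓❓❓⬜🟩🟦⬜🟦❓❓
❓❓❓❓❓❓🟩🟩🟩🟩⬛❓❓

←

❓❓❓❓❓❓❓❓❓❓❓❓❓
❓❓❓❓❓❓❓❓❓❓❓❓❓
❓❓❓❓❓❓❓❓❓❓❓❓❓
❓❓❓❓❓❓❓❓❓❓❓❓❓
❓❓❓❓⬜🟩⬜🟩🟫⬜❓❓❓
❓❓❓❓🟩🟫🟩⬜🟩🟩🟦🟫❓
❓❓❓❓🟩⬜🔴⬜🟩🟫⬜🟩❓
❓❓❓❓🟩🟫⬛🟩🟩⬜🟫🟩❓
❓❓❓❓⬜🟩🟩⬛🟦🟩🟩⬛❓
❓❓❓❓❓🟦🟫⬜🟦🟫🟩🟫❓
❓❓❓❓❓❓❓🟩⬛🟫🟩⬛❓
❓❓❓❓❓❓❓⬜🟩🟦⬜🟦❓
❓❓❓❓❓❓❓🟩🟩🟩🟩⬛❓

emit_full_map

⬜🟩⬜🟩🟫⬜❓❓
🟩🟫🟩⬜🟩🟩🟦🟫
🟩⬜🔴⬜🟩🟫⬜🟩
🟩🟫⬛🟩🟩⬜🟫🟩
⬜🟩🟩⬛🟦🟩🟩⬛
❓🟦🟫⬜🟦🟫🟩🟫
❓❓❓🟩⬛🟫🟩⬛
❓❓❓⬜🟩🟦⬜🟦
❓❓❓🟩🟩🟩🟩⬛

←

❓❓❓❓❓❓❓❓❓❓❓❓❓
❓❓❓❓❓❓❓❓❓❓❓❓❓
❓❓❓❓❓❓❓❓❓❓❓❓❓
❓❓❓❓❓❓❓❓❓❓❓❓❓
❓❓❓❓⬛⬜🟩⬜🟩🟫⬜❓❓
❓❓❓❓⬛🟩🟫🟩⬜🟩🟩🟦🟫
❓❓❓❓⬜🟩🔴🟩⬜🟩🟫⬜🟩
❓❓❓❓⬜🟩🟫⬛🟩🟩⬜🟫🟩
❓❓❓❓⬜⬜🟩🟩⬛🟦🟩🟩⬛
❓❓❓❓❓❓🟦🟫⬜🟦🟫🟩🟫
❓❓❓❓❓❓❓❓🟩⬛🟫🟩⬛
❓❓❓❓❓❓❓❓⬜🟩🟦⬜🟦
❓❓❓❓❓❓❓❓🟩🟩🟩🟩⬛

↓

❓❓❓❓❓❓❓❓❓❓❓❓❓
❓❓❓❓❓❓❓❓❓❓❓❓❓
❓❓❓❓❓❓❓❓❓❓❓❓❓
❓❓❓❓⬛⬜🟩⬜🟩🟫⬜❓❓
❓❓❓❓⬛🟩🟫🟩⬜🟩🟩🟦🟫
❓❓❓❓⬜🟩⬜🟩⬜🟩🟫⬜🟩
❓❓❓❓⬜🟩🔴⬛🟩🟩⬜🟫🟩
❓❓❓❓⬜⬜🟩🟩⬛🟦🟩🟩⬛
❓❓❓❓⬜🟩🟦🟫⬜🟦🟫🟩🟫
❓❓❓❓❓❓❓❓🟩⬛🟫🟩⬛
❓❓❓❓❓❓❓❓⬜🟩🟦⬜🟦
❓❓❓❓❓❓❓❓🟩🟩🟩🟩⬛
❓❓❓❓❓❓❓❓❓❓❓❓❓

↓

❓❓❓❓❓❓❓❓❓❓❓❓❓
❓❓❓❓❓❓❓❓❓❓❓❓❓
❓❓❓❓⬛⬜🟩⬜🟩🟫⬜❓❓
❓❓❓❓⬛🟩🟫🟩⬜🟩🟩🟦🟫
❓❓❓❓⬜🟩⬜🟩⬜🟩🟫⬜🟩
❓❓❓❓⬜🟩🟫⬛🟩🟩⬜🟫🟩
❓❓❓❓⬜⬜🔴🟩⬛🟦🟩🟩⬛
❓❓❓❓⬜🟩🟦🟫⬜🟦🟫🟩🟫
❓❓❓❓🟩⬜🟩🟩🟩⬛🟫🟩⬛
❓❓❓❓❓❓❓❓⬜🟩🟦⬜🟦
❓❓❓❓❓❓❓❓🟩🟩🟩🟩⬛
❓❓❓❓❓❓❓❓❓❓❓❓❓
❓❓❓❓❓❓❓❓❓❓❓❓❓

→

❓❓❓❓❓❓❓❓❓❓❓❓❓
❓❓❓❓❓❓❓❓❓❓❓❓❓
❓❓❓⬛⬜🟩⬜🟩🟫⬜❓❓❓
❓❓❓⬛🟩🟫🟩⬜🟩🟩🟦🟫❓
❓❓❓⬜🟩⬜🟩⬜🟩🟫⬜🟩❓
❓❓❓⬜🟩🟫⬛🟩🟩⬜🟫🟩❓
❓❓❓⬜⬜🟩🔴⬛🟦🟩🟩⬛❓
❓❓❓⬜🟩🟦🟫⬜🟦🟫🟩🟫❓
❓❓❓🟩⬜🟩🟩🟩⬛🟫🟩⬛❓
❓❓❓❓❓❓❓⬜🟩🟦⬜🟦❓
❓❓❓❓❓❓❓🟩🟩🟩🟩⬛❓
❓❓❓❓❓❓❓❓❓❓❓❓❓
❓❓❓❓❓❓❓❓❓❓❓❓❓

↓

❓❓❓❓❓❓❓❓❓❓❓❓❓
❓❓❓⬛⬜🟩⬜🟩🟫⬜❓❓❓
❓❓❓⬛🟩🟫🟩⬜🟩🟩🟦🟫❓
❓❓❓⬜🟩⬜🟩⬜🟩🟫⬜🟩❓
❓❓❓⬜🟩🟫⬛🟩🟩⬜🟫🟩❓
❓❓❓⬜⬜🟩🟩⬛🟦🟩🟩⬛❓
❓❓❓⬜🟩🟦🔴⬜🟦🟫🟩🟫❓
❓❓❓🟩⬜🟩🟩🟩⬛🟫🟩⬛❓
❓❓❓❓🟫🟩🟫⬜🟩🟦⬜🟦❓
❓❓❓❓❓❓❓🟩🟩🟩🟩⬛❓
❓❓❓❓❓❓❓❓❓❓❓❓❓
❓❓❓❓❓❓❓❓❓❓❓❓❓
❓❓❓❓❓❓❓❓❓❓❓❓❓

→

❓❓❓❓❓❓❓❓❓❓❓❓❓
❓❓⬛⬜🟩⬜🟩🟫⬜❓❓❓❓
❓❓⬛🟩🟫🟩⬜🟩🟩🟦🟫❓❓
❓❓⬜🟩⬜🟩⬜🟩🟫⬜🟩❓❓
❓❓⬜🟩🟫⬛🟩🟩⬜🟫🟩❓❓
❓❓⬜⬜🟩🟩⬛🟦🟩🟩⬛❓❓
❓❓⬜🟩🟦🟫🔴🟦🟫🟩🟫❓❓
❓❓🟩⬜🟩🟩🟩⬛🟫🟩⬛❓❓
❓❓❓🟫🟩🟫⬜🟩🟦⬜🟦❓❓
❓❓❓❓❓❓🟩🟩🟩🟩⬛❓❓
❓❓❓❓❓❓❓❓❓❓❓❓❓
❓❓❓❓❓❓❓❓❓❓❓❓❓
❓❓❓❓❓❓❓❓❓❓❓❓❓

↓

❓❓⬛⬜🟩⬜🟩🟫⬜❓❓❓❓
❓❓⬛🟩🟫🟩⬜🟩🟩🟦🟫❓❓
❓❓⬜🟩⬜🟩⬜🟩🟫⬜🟩❓❓
❓❓⬜🟩🟫⬛🟩🟩⬜🟫🟩❓❓
❓❓⬜⬜🟩🟩⬛🟦🟩🟩⬛❓❓
❓❓⬜🟩🟦🟫⬜🟦🟫🟩🟫❓❓
❓❓🟩⬜🟩🟩🔴⬛🟫🟩⬛❓❓
❓❓❓🟫🟩🟫⬜🟩🟦⬜🟦❓❓
❓❓❓❓🟦🟩🟩🟩🟩🟩⬛❓❓
❓❓❓❓❓❓❓❓❓❓❓❓❓
❓❓❓❓❓❓❓❓❓❓❓❓❓
❓❓❓❓❓❓❓❓❓❓❓❓❓
❓❓❓❓❓❓❓❓❓❓❓❓❓

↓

❓❓⬛🟩🟫🟩⬜🟩🟩🟦🟫❓❓
❓❓⬜🟩⬜🟩⬜🟩🟫⬜🟩❓❓
❓❓⬜🟩🟫⬛🟩🟩⬜🟫🟩❓❓
❓❓⬜⬜🟩🟩⬛🟦🟩🟩⬛❓❓
❓❓⬜🟩🟦🟫⬜🟦🟫🟩🟫❓❓
❓❓🟩⬜🟩🟩🟩⬛🟫🟩⬛❓❓
❓❓❓🟫🟩🟫🔴🟩🟦⬜🟦❓❓
❓❓❓❓🟦🟩🟩🟩🟩🟩⬛❓❓
❓❓❓❓⬛⬜🟫🟦🟫❓❓❓❓
❓❓❓❓❓❓❓❓❓❓❓❓❓
❓❓❓❓❓❓❓❓❓❓❓❓❓
❓❓❓❓❓❓❓❓❓❓❓❓❓
❓❓❓❓❓❓❓❓❓❓❓❓❓

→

❓⬛🟩🟫🟩⬜🟩🟩🟦🟫❓❓❓
❓⬜🟩⬜🟩⬜🟩🟫⬜🟩❓❓❓
❓⬜🟩🟫⬛🟩🟩⬜🟫🟩❓❓❓
❓⬜⬜🟩🟩⬛🟦🟩🟩⬛❓❓❓
❓⬜🟩🟦🟫⬜🟦🟫🟩🟫❓❓❓
❓🟩⬜🟩🟩🟩⬛🟫🟩⬛❓❓❓
❓❓🟫🟩🟫⬜🔴🟦⬜🟦❓❓❓
❓❓❓🟦🟩🟩🟩🟩🟩⬛❓❓❓
❓❓❓⬛⬜🟫🟦🟫⬜❓❓❓❓
❓❓❓❓❓❓❓❓❓❓❓❓❓
❓❓❓❓❓❓❓❓❓❓❓❓❓
❓❓❓❓❓❓❓❓❓❓❓❓❓
❓❓❓❓❓❓❓❓❓❓❓❓❓

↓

❓⬜🟩⬜🟩⬜🟩🟫⬜🟩❓❓❓
❓⬜🟩🟫⬛🟩🟩⬜🟫🟩❓❓❓
❓⬜⬜🟩🟩⬛🟦🟩🟩⬛❓❓❓
❓⬜🟩🟦🟫⬜🟦🟫🟩🟫❓❓❓
❓🟩⬜🟩🟩🟩⬛🟫🟩⬛❓❓❓
❓❓🟫🟩🟫⬜🟩🟦⬜🟦❓❓❓
❓❓❓🟦🟩🟩🔴🟩🟩⬛❓❓❓
❓❓❓⬛⬜🟫🟦🟫⬜❓❓❓❓
❓❓❓❓🟦🟩🟩🟫⬜❓❓❓❓
❓❓❓❓❓❓❓❓❓❓❓❓❓
❓❓❓❓❓❓❓❓❓❓❓❓❓
❓❓❓❓❓❓❓❓❓❓❓❓❓
❓❓❓❓❓❓❓❓❓❓❓❓❓

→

⬜🟩⬜🟩⬜🟩🟫⬜🟩❓❓❓❓
⬜🟩🟫⬛🟩🟩⬜🟫🟩❓❓❓❓
⬜⬜🟩🟩⬛🟦🟩🟩⬛❓❓❓❓
⬜🟩🟦🟫⬜🟦🟫🟩🟫❓❓❓❓
🟩⬜🟩🟩🟩⬛🟫🟩⬛❓❓❓❓
❓🟫🟩🟫⬜🟩🟦⬜🟦❓❓❓❓
❓❓🟦🟩🟩🟩🔴🟩⬛❓❓❓❓
❓❓⬛⬜🟫🟦🟫⬜🟩❓❓❓❓
❓❓❓🟦🟩🟩🟫⬜🟫❓❓❓❓
❓❓❓❓❓❓❓❓❓❓❓❓❓
❓❓❓❓❓❓❓❓❓❓❓❓❓
❓❓❓❓❓❓❓❓❓❓❓❓❓
❓❓❓❓❓❓❓❓❓❓❓❓❓

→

🟩⬜🟩⬜🟩🟫⬜🟩❓❓❓❓❓
🟩🟫⬛🟩🟩⬜🟫🟩❓❓❓❓❓
⬜🟩🟩⬛🟦🟩🟩⬛❓❓❓❓❓
🟩🟦🟫⬜🟦🟫🟩🟫❓❓❓❓❓
⬜🟩🟩🟩⬛🟫🟩⬛⬜❓❓❓❓
🟫🟩🟫⬜🟩🟦⬜🟦🟫❓❓❓❓
❓🟦🟩🟩🟩🟩🔴⬛⬜❓❓❓❓
❓⬛⬜🟫🟦🟫⬜🟩🟦❓❓❓❓
❓❓🟦🟩🟩🟫⬜🟫🟩❓❓❓❓
❓❓❓❓❓❓❓❓❓❓❓❓❓
❓❓❓❓❓❓❓❓❓❓❓❓❓
❓❓❓❓❓❓❓❓❓❓❓❓❓
❓❓❓❓❓❓❓❓❓❓❓❓❓

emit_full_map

⬛⬜🟩⬜🟩🟫⬜❓❓❓
⬛🟩🟫🟩⬜🟩🟩🟦🟫❓
⬜🟩⬜🟩⬜🟩🟫⬜🟩❓
⬜🟩🟫⬛🟩🟩⬜🟫🟩❓
⬜⬜🟩🟩⬛🟦🟩🟩⬛❓
⬜🟩🟦🟫⬜🟦🟫🟩🟫❓
🟩⬜🟩🟩🟩⬛🟫🟩⬛⬜
❓🟫🟩🟫⬜🟩🟦⬜🟦🟫
❓❓🟦🟩🟩🟩🟩🔴⬛⬜
❓❓⬛⬜🟫🟦🟫⬜🟩🟦
❓❓❓🟦🟩🟩🟫⬜🟫🟩


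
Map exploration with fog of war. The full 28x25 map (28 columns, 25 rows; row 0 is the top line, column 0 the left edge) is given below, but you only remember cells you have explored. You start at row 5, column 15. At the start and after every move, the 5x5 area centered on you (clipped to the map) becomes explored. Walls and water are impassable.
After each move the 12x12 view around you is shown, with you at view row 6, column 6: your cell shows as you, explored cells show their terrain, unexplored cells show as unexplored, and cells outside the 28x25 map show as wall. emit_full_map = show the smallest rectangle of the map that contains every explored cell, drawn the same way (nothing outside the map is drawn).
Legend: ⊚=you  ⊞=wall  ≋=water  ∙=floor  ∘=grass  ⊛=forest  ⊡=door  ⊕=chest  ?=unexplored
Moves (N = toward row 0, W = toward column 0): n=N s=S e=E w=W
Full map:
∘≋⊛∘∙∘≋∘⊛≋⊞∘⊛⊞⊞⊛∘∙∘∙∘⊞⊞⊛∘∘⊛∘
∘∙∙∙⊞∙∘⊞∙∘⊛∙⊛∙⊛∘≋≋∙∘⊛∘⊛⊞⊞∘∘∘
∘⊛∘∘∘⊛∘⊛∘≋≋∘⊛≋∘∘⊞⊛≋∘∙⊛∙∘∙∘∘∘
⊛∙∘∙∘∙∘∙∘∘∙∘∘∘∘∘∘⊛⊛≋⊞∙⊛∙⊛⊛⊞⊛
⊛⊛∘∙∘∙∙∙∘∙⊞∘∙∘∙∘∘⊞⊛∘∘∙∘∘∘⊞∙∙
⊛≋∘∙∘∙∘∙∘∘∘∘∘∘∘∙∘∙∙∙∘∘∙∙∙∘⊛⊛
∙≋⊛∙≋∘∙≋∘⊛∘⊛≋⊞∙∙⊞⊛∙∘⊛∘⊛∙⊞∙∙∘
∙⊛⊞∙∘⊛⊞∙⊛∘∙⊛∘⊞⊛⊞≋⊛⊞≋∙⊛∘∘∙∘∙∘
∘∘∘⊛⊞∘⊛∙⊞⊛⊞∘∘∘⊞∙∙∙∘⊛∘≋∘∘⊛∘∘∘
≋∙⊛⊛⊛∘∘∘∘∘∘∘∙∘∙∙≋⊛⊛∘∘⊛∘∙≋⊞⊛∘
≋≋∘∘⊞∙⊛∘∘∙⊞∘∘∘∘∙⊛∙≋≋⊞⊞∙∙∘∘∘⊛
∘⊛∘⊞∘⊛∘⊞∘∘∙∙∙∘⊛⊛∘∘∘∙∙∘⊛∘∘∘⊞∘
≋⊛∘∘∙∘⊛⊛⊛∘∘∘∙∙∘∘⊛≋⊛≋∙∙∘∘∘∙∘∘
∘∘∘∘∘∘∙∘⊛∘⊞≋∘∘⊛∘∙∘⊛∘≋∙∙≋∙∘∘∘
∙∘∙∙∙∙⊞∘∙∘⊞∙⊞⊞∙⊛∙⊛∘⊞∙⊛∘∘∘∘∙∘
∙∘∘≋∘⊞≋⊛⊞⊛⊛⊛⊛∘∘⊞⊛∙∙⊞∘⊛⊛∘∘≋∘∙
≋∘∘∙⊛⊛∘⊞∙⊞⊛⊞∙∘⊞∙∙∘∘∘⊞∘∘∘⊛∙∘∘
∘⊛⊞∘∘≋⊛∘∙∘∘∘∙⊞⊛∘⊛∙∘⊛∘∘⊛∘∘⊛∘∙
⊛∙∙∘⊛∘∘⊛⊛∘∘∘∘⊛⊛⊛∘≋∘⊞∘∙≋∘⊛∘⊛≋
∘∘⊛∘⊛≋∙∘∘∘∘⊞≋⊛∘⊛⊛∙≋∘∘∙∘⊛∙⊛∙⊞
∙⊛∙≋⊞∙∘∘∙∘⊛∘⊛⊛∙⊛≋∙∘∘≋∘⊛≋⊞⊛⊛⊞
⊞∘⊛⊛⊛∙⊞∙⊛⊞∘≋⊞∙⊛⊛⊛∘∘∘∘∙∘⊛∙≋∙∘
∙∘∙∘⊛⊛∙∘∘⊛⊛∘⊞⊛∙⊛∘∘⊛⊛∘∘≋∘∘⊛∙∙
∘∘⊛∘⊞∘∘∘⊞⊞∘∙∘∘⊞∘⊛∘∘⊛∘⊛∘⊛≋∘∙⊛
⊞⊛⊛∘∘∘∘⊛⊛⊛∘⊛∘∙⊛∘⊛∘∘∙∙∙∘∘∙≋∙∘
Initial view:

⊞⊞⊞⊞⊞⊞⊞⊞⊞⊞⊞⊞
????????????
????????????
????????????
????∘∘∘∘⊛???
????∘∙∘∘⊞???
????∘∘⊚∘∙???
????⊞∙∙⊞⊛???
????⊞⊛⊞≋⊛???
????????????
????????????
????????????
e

⊞⊞⊞⊞⊞⊞⊞⊞⊞⊞⊞⊞
????????????
????????????
????????????
???∘∘∘∘⊛⊛???
???∘∙∘∘⊞⊛???
???∘∘∙⊚∙∙???
???⊞∙∙⊞⊛∙???
???⊞⊛⊞≋⊛⊞???
????????????
????????????
????????????

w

⊞⊞⊞⊞⊞⊞⊞⊞⊞⊞⊞⊞
????????????
????????????
????????????
????∘∘∘∘⊛⊛??
????∘∙∘∘⊞⊛??
????∘∘⊚∘∙∙??
????⊞∙∙⊞⊛∙??
????⊞⊛⊞≋⊛⊞??
????????????
????????????
????????????

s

????????????
????????????
????????????
????∘∘∘∘⊛⊛??
????∘∙∘∘⊞⊛??
????∘∘∙∘∙∙??
????⊞∙⊚⊞⊛∙??
????⊞⊛⊞≋⊛⊞??
????∘⊞∙∙∙???
????????????
????????????
????????????

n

⊞⊞⊞⊞⊞⊞⊞⊞⊞⊞⊞⊞
????????????
????????????
????????????
????∘∘∘∘⊛⊛??
????∘∙∘∘⊞⊛??
????∘∘⊚∘∙∙??
????⊞∙∙⊞⊛∙??
????⊞⊛⊞≋⊛⊞??
????∘⊞∙∙∙???
????????????
????????????

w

⊞⊞⊞⊞⊞⊞⊞⊞⊞⊞⊞⊞
????????????
????????????
????????????
????∘∘∘∘∘⊛⊛?
????∙∘∙∘∘⊞⊛?
????∘∘⊚∙∘∙∙?
????≋⊞∙∙⊞⊛∙?
????∘⊞⊛⊞≋⊛⊞?
?????∘⊞∙∙∙??
????????????
????????????

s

????????????
????????????
????????????
????∘∘∘∘∘⊛⊛?
????∙∘∙∘∘⊞⊛?
????∘∘∘∙∘∙∙?
????≋⊞⊚∙⊞⊛∙?
????∘⊞⊛⊞≋⊛⊞?
????∘∘⊞∙∙∙??
????????????
????????????
????????????

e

????????????
????????????
????????????
???∘∘∘∘∘⊛⊛??
???∙∘∙∘∘⊞⊛??
???∘∘∘∙∘∙∙??
???≋⊞∙⊚⊞⊛∙??
???∘⊞⊛⊞≋⊛⊞??
???∘∘⊞∙∙∙???
????????????
????????????
????????????

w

????????????
????????????
????????????
????∘∘∘∘∘⊛⊛?
????∙∘∙∘∘⊞⊛?
????∘∘∘∙∘∙∙?
????≋⊞⊚∙⊞⊛∙?
????∘⊞⊛⊞≋⊛⊞?
????∘∘⊞∙∙∙??
????????????
????????????
????????????

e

????????????
????????????
????????????
???∘∘∘∘∘⊛⊛??
???∙∘∙∘∘⊞⊛??
???∘∘∘∙∘∙∙??
???≋⊞∙⊚⊞⊛∙??
???∘⊞⊛⊞≋⊛⊞??
???∘∘⊞∙∙∙???
????????????
????????????
????????????

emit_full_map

∘∘∘∘∘⊛⊛
∙∘∙∘∘⊞⊛
∘∘∘∙∘∙∙
≋⊞∙⊚⊞⊛∙
∘⊞⊛⊞≋⊛⊞
∘∘⊞∙∙∙?
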